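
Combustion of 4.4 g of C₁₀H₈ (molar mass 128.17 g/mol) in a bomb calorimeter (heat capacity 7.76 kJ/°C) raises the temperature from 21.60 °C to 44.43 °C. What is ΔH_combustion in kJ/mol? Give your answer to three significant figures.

ΔT = 44.43 − 21.60 = 22.83 °C
q_cal = C_cal × ΔT = 7.76 × 22.83 = 177.1608 kJ
n = 4.4 / 128.17 = 0.03433 mol
q_rxn = −q_cal = -177.1608 kJ
ΔH = -177.1608 / 0.03433 = -5161 kJ/mol

ΔH = -5160 kJ/mol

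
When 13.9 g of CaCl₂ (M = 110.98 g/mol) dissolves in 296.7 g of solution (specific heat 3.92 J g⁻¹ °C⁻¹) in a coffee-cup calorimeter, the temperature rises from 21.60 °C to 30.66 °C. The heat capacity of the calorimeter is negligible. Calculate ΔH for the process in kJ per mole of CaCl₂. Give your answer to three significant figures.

ΔH = -84.1 kJ/mol

|ΔT| = |30.66 − 21.60| = 9.06 °C
|q_surr| = (296.7 × 3.92) × 9.06 = 1163.064 × 9.06 = 10537 J
n(CaCl₂) = 13.9 / 110.98 = 0.12525 mol
Temperature rose, so q_rxn = −|q_surr| = -10.537 kJ
ΔH = q_rxn / n = -84.13 kJ/mol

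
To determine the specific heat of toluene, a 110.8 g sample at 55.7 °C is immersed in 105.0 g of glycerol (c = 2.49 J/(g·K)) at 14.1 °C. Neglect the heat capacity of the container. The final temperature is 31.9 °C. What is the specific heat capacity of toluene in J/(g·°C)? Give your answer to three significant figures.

q_gained = (105.0 × 2.49) × (31.9 − 14.1) = 4654 J
q_lost = 110.8 × c × (55.7 − 31.9) = 2637.04 c
Set equal: c = 4654 / 2637.04 = 1.76 J/(g·°C)

c = 1.76 J/(g·°C)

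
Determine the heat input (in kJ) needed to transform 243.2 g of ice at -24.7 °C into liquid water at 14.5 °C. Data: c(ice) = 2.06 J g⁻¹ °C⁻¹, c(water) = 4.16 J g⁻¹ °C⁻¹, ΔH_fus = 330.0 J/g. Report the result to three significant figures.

q1 (heat ice -24.7→0.0 °C): 243.2 × 2.06 × 24.7 = 12375 J
q2 (melt at 0 °C): 243.2 × 330.0 = 80256 J
q3 (heat water 0.0→14.5 °C): 243.2 × 4.16 × 14.5 = 14670 J
Total: 12375 + 80256 + 14670 = 107301 J = 107 kJ

q = 107 kJ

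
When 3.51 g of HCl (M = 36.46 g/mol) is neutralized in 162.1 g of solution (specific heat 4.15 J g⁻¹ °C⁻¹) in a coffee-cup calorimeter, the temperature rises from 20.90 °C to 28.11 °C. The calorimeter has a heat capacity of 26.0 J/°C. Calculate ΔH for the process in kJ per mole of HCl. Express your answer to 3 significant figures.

|ΔT| = |28.11 − 20.90| = 7.21 °C
|q_surr| = (162.1 × 4.15 + 26.0) × 7.21 = 698.715 × 7.21 = 5038 J
n(HCl) = 3.51 / 36.46 = 0.09627 mol
Temperature rose, so q_rxn = −|q_surr| = -5.038 kJ
ΔH = q_rxn / n = -52.33 kJ/mol

ΔH = -52.3 kJ/mol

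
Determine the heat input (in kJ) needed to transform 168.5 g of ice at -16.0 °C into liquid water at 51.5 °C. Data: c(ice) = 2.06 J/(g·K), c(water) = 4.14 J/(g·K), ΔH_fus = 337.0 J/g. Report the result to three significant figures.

q = 98.3 kJ

q1 (heat ice -16.0→0.0 °C): 168.5 × 2.06 × 16.0 = 5554 J
q2 (melt at 0 °C): 168.5 × 337.0 = 56785 J
q3 (heat water 0.0→51.5 °C): 168.5 × 4.14 × 51.5 = 35926 J
Total: 5554 + 56785 + 35926 = 98265 J = 98.3 kJ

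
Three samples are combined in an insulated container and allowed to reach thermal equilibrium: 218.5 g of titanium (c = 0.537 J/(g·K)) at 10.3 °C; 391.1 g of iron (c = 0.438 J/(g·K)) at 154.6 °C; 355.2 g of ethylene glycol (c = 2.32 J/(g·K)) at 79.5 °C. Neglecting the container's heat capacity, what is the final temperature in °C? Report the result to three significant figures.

T_f = 83.8 °C

Σ mᵢcᵢ(T − Tᵢ) = 0  ⇒  T = Σ mᵢcᵢTᵢ / Σ mᵢcᵢ
Σ mᵢcᵢ = 218.5×0.537 + 391.1×0.438 + 355.2×2.32 = 1112.7003
Σ mᵢcᵢTᵢ = 117.3345×10.3 + 171.3018×154.6 + 824.064×79.5 = 93205
T = 93205 / 1112.7003 = 83.76 °C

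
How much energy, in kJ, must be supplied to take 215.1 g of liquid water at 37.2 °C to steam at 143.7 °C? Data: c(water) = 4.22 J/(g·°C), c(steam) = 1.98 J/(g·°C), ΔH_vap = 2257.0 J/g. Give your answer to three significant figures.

q = 561 kJ

q1 (heat water 37.2→100.0 °C): 215.1 × 4.22 × 62.8 = 57005 J
q2 (vaporize at 100 °C): 215.1 × 2257.0 = 485481 J
q3 (heat steam 100.0→143.7 °C): 215.1 × 1.98 × 43.7 = 18612 J
Total: 57005 + 485481 + 18612 = 561098 J = 561 kJ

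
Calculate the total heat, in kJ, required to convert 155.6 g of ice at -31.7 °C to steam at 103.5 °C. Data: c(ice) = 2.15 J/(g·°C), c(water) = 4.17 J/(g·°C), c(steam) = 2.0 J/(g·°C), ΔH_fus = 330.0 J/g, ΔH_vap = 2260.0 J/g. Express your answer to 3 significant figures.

q = 480 kJ

q1 (heat ice -31.7→0.0 °C): 155.6 × 2.15 × 31.7 = 10605 J
q2 (melt at 0 °C): 155.6 × 330.0 = 51348 J
q3 (heat water 0.0→100.0 °C): 155.6 × 4.17 × 100.0 = 64885 J
q4 (vaporize at 100 °C): 155.6 × 2260.0 = 351656 J
q5 (heat steam 100.0→103.5 °C): 155.6 × 2.0 × 3.5 = 1089 J
Total: 10605 + 51348 + 64885 + 351656 + 1089 = 479583 J = 480 kJ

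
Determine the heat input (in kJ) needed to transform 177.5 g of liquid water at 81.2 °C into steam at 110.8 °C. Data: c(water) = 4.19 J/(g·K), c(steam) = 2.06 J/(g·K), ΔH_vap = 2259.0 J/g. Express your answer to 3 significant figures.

q1 (heat water 81.2→100.0 °C): 177.5 × 4.19 × 18.8 = 13982 J
q2 (vaporize at 100 °C): 177.5 × 2259.0 = 400973 J
q3 (heat steam 100.0→110.8 °C): 177.5 × 2.06 × 10.8 = 3949 J
Total: 13982 + 400973 + 3949 = 418904 J = 419 kJ

q = 419 kJ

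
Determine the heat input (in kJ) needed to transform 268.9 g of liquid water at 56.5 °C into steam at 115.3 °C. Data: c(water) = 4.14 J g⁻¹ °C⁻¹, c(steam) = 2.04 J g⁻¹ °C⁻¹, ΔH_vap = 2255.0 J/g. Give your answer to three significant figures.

q1 (heat water 56.5→100.0 °C): 268.9 × 4.14 × 43.5 = 48426 J
q2 (vaporize at 100 °C): 268.9 × 2255.0 = 606370 J
q3 (heat steam 100.0→115.3 °C): 268.9 × 2.04 × 15.3 = 8393 J
Total: 48426 + 606370 + 8393 = 663189 J = 663 kJ

q = 663 kJ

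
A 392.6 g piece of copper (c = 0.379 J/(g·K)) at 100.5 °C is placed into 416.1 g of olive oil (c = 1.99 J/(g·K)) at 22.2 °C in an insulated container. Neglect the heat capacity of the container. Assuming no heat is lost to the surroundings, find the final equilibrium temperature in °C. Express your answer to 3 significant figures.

Heat lost by copper = heat gained by olive oil.
(392.6)(0.379)(100.5 − T) = (416.1)(1.99)(T − 22.2)
148.7954 (100.5 − T) = 828.039 (T − 22.2)
14954 − 148.7954 T = 828.039 T − 18382
33336 = 976.8344 T
T = 34.13 °C

T_f = 34.1 °C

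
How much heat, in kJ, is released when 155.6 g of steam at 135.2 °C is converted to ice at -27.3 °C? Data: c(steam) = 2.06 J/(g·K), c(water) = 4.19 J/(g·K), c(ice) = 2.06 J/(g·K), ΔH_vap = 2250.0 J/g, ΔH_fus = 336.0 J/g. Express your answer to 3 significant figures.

q1 (cool steam 135.2→100 °C): 155.6 × 2.06 × 35.2 = 11283 J
q2 (condense at 100 °C): 155.6 × 2250.0 = 350100 J
q3 (cool water 100→0 °C): 155.6 × 4.19 × 100.0 = 65196 J
q4 (freeze at 0 °C): 155.6 × 336.0 = 52282 J
q5 (cool ice 0→-27.3 °C): 155.6 × 2.06 × 27.3 = 8751 J
Total: 11283 + 350100 + 65196 + 52282 + 8751 = 487612 J = 488 kJ

q = 488 kJ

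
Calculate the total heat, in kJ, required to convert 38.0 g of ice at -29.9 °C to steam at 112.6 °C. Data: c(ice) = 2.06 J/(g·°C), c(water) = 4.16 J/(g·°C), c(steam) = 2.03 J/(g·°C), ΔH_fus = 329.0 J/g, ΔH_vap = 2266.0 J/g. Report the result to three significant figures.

q1 (heat ice -29.9→0.0 °C): 38.0 × 2.06 × 29.9 = 2341 J
q2 (melt at 0 °C): 38.0 × 329.0 = 12502 J
q3 (heat water 0.0→100.0 °C): 38.0 × 4.16 × 100.0 = 15808 J
q4 (vaporize at 100 °C): 38.0 × 2266.0 = 86108 J
q5 (heat steam 100.0→112.6 °C): 38.0 × 2.03 × 12.6 = 972 J
Total: 2341 + 12502 + 15808 + 86108 + 972 = 117731 J = 118 kJ

q = 118 kJ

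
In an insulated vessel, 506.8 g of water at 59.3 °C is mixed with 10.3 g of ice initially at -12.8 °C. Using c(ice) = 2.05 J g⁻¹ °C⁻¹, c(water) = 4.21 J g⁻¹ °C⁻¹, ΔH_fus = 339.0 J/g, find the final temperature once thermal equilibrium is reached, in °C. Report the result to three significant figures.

Heat to bring ice to 0 °C and melt it: q₁ = 10.3×2.05×12.8 + 10.3×339.0 = 3762.0 J
Heat the water can supply cooling to 0 °C: 506.8×4.21×59.3 = 126524 J > q₁, so all ice melts.
Energy balance: 506.8×4.21×(59.3 − T) = 3762.0 + 10.3×4.21×(T − 0)
2133.628(59.3 − T) = 3762.0 + 43.363 T
126524 − 3762.0 = 2176.991 T
T = 122762.0 / 2176.991 = 56.39 °C

T_f = 56.4 °C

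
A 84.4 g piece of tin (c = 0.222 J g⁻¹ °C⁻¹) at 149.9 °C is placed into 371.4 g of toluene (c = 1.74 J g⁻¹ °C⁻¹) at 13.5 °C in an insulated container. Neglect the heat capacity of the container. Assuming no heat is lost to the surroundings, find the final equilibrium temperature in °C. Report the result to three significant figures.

Heat lost by tin = heat gained by toluene.
(84.4)(0.222)(149.9 − T) = (371.4)(1.74)(T − 13.5)
18.7368 (149.9 − T) = 646.236 (T − 13.5)
2808.6 − 18.7368 T = 646.236 T − 8724.2
11532.8 = 664.9728 T
T = 17.34 °C

T_f = 17.3 °C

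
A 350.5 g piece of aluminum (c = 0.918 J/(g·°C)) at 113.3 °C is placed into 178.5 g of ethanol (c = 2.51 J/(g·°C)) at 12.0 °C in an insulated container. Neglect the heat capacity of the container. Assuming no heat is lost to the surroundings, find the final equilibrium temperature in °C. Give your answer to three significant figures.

T_f = 54.3 °C

Heat lost by aluminum = heat gained by ethanol.
(350.5)(0.918)(113.3 − T) = (178.5)(2.51)(T − 12.0)
321.759 (113.3 − T) = 448.035 (T − 12.0)
36455 − 321.759 T = 448.035 T − 5376.4
41831.4 = 769.794 T
T = 54.34 °C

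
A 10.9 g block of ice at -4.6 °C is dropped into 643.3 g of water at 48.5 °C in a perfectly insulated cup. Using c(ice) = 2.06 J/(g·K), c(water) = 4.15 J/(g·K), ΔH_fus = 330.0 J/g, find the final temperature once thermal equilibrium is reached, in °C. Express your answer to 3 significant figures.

T_f = 46.3 °C

Heat to bring ice to 0 °C and melt it: q₁ = 10.9×2.06×4.6 + 10.9×330.0 = 3700.3 J
Heat the water can supply cooling to 0 °C: 643.3×4.15×48.5 = 129480 J > q₁, so all ice melts.
Energy balance: 643.3×4.15×(48.5 − T) = 3700.3 + 10.9×4.15×(T − 0)
2669.695(48.5 − T) = 3700.3 + 45.235 T
129480 − 3700.3 = 2714.930 T
T = 125779.7 / 2714.930 = 46.33 °C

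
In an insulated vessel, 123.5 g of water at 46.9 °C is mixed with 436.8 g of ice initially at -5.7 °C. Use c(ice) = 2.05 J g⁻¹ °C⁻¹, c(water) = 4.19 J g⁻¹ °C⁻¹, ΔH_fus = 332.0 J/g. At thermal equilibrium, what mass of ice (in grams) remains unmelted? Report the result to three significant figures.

m_ice remaining = 379 g

Heat to warm all ice to 0 °C: 436.8×2.05×5.7 = 5104.0 J
Heat released by water cooling to 0 °C: 123.5×4.19×46.9 = 24269 J
24269 J < 5104.0 + 436.8×332.0 = 150121.6 J, so not all ice melts; final T = 0 °C.
Heat left for melting: 24269 − 5104.0 = 19165.0 J
Mass melted = 19165.0 / 332.0 = 57.73 g
Ice remaining = 436.8 − 57.73 = 379.07 g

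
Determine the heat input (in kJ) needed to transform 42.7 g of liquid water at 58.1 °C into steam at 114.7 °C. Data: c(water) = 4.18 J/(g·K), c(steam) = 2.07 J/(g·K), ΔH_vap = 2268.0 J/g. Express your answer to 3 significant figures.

q = 106 kJ

q1 (heat water 58.1→100.0 °C): 42.7 × 4.18 × 41.9 = 7479 J
q2 (vaporize at 100 °C): 42.7 × 2268.0 = 96844 J
q3 (heat steam 100.0→114.7 °C): 42.7 × 2.07 × 14.7 = 1299 J
Total: 7479 + 96844 + 1299 = 105622 J = 106 kJ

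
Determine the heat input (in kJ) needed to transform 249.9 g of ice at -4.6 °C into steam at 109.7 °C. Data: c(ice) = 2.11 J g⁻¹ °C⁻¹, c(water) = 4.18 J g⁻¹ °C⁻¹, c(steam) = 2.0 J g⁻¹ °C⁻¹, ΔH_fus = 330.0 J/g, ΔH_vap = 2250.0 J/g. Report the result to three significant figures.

q1 (heat ice -4.6→0.0 °C): 249.9 × 2.11 × 4.6 = 2426 J
q2 (melt at 0 °C): 249.9 × 330.0 = 82467 J
q3 (heat water 0.0→100.0 °C): 249.9 × 4.18 × 100.0 = 104458 J
q4 (vaporize at 100 °C): 249.9 × 2250.0 = 562275 J
q5 (heat steam 100.0→109.7 °C): 249.9 × 2.0 × 9.7 = 4848 J
Total: 2426 + 82467 + 104458 + 562275 + 4848 = 756474 J = 756 kJ

q = 756 kJ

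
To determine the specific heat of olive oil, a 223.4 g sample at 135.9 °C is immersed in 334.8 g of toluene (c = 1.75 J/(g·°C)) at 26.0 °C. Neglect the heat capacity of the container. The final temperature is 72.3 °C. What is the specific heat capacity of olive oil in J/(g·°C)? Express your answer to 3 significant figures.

c = 1.91 J/(g·°C)

q_gained = (334.8 × 1.75) × (72.3 − 26.0) = 27130 J
q_lost = 223.4 × c × (135.9 − 72.3) = 14208.24 c
Set equal: c = 27130 / 14208.24 = 1.91 J/(g·°C)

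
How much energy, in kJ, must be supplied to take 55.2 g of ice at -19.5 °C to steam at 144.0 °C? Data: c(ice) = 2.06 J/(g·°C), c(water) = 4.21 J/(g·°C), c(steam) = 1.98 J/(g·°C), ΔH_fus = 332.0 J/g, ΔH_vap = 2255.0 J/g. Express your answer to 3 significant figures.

q = 173 kJ

q1 (heat ice -19.5→0.0 °C): 55.2 × 2.06 × 19.5 = 2217 J
q2 (melt at 0 °C): 55.2 × 332.0 = 18326 J
q3 (heat water 0.0→100.0 °C): 55.2 × 4.21 × 100.0 = 23239 J
q4 (vaporize at 100 °C): 55.2 × 2255.0 = 124476 J
q5 (heat steam 100.0→144.0 °C): 55.2 × 1.98 × 44.0 = 4809 J
Total: 2217 + 18326 + 23239 + 124476 + 4809 = 173067 J = 173 kJ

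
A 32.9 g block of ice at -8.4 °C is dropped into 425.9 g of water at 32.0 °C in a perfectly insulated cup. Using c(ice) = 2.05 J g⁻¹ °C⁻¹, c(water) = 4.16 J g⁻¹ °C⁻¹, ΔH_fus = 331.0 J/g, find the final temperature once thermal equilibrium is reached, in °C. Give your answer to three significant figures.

Heat to bring ice to 0 °C and melt it: q₁ = 32.9×2.05×8.4 + 32.9×331.0 = 11456 J
Heat the water can supply cooling to 0 °C: 425.9×4.16×32.0 = 56695.8 J > q₁, so all ice melts.
Energy balance: 425.9×4.16×(32.0 − T) = 11456 + 32.9×4.16×(T − 0)
1771.744(32.0 − T) = 11456 + 136.864 T
56695.8 − 11456 = 1908.608 T
T = 45239.8 / 1908.608 = 23.70 °C

T_f = 23.7 °C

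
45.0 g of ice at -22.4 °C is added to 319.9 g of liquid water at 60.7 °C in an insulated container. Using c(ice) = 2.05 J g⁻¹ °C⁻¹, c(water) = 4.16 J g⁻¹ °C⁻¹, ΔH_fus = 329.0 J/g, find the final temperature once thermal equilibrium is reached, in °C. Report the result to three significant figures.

Heat to bring ice to 0 °C and melt it: q₁ = 45.0×2.05×22.4 + 45.0×329.0 = 16871 J
Heat the water can supply cooling to 0 °C: 319.9×4.16×60.7 = 80778.6 J > q₁, so all ice melts.
Energy balance: 319.9×4.16×(60.7 − T) = 16871 + 45.0×4.16×(T − 0)
1330.784(60.7 − T) = 16871 + 187.2 T
80778.6 − 16871 = 1517.984 T
T = 63907.6 / 1517.984 = 42.10 °C

T_f = 42.1 °C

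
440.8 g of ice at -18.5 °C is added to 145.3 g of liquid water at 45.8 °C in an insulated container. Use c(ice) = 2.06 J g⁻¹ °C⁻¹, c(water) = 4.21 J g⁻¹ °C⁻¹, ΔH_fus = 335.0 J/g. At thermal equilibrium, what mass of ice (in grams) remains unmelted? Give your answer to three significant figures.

m_ice remaining = 407 g

Heat to warm all ice to 0 °C: 440.8×2.06×18.5 = 16799 J
Heat released by water cooling to 0 °C: 145.3×4.21×45.8 = 28016 J
28016 J < 16799 + 440.8×335.0 = 164467 J, so not all ice melts; final T = 0 °C.
Heat left for melting: 28016 − 16799 = 11217 J
Mass melted = 11217 / 335.0 = 33.48 g
Ice remaining = 440.8 − 33.48 = 407.32 g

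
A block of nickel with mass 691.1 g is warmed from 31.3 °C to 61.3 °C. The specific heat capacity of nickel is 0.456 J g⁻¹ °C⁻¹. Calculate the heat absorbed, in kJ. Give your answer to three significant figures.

q = m c ΔT = 691.1 × 0.456 × (61.3 − 31.3)
q = 691.1 × 0.456 × 30.0 = 9454 J = 9.45 kJ

q = 9.45 kJ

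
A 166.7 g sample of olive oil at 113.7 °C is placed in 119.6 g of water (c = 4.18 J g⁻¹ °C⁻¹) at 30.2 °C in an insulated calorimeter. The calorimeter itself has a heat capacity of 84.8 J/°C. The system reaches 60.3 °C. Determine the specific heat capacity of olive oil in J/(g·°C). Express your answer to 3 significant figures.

q_gained = (119.6 × 4.18 + 84.8) × (60.3 − 30.2) = 17600 J
q_lost = 166.7 × c × (113.7 − 60.3) = 8901.78 c
Set equal: c = 17600 / 8901.78 = 1.98 J/(g·°C)

c = 1.98 J/(g·°C)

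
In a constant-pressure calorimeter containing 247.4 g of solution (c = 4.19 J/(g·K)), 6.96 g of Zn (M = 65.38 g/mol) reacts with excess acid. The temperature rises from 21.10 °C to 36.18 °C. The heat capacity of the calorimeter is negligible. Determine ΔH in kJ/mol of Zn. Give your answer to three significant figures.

|ΔT| = |36.18 − 21.10| = 15.08 °C
|q_surr| = (247.4 × 4.19) × 15.08 = 1036.606 × 15.08 = 15630 J
n(Zn) = 6.96 / 65.38 = 0.1065 mol
Temperature rose, so q_rxn = −|q_surr| = -15.63 kJ
ΔH = q_rxn / n = -146.8 kJ/mol

ΔH = -147 kJ/mol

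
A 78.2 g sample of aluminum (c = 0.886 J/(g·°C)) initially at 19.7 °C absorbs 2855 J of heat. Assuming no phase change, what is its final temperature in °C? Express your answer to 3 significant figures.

T_f = 60.9 °C

ΔT = q / (m c) = 2855 / (78.2 × 0.886) = 41.21 °C
T_f = 19.7 + 41.21 = 60.91 °C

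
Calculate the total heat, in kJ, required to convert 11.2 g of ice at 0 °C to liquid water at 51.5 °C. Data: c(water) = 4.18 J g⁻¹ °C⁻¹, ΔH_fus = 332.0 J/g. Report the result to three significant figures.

q1 (melt at 0 °C): 11.2 × 332.0 = 3718 J
q2 (heat water 0.0→51.5 °C): 11.2 × 4.18 × 51.5 = 2411 J
Total: 3718 + 2411 = 6129 J = 6.13 kJ

q = 6.13 kJ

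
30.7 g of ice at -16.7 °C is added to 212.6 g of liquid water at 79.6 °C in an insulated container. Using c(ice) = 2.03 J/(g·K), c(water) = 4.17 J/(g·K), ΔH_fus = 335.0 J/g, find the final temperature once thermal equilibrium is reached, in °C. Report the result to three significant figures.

T_f = 58.4 °C

Heat to bring ice to 0 °C and melt it: q₁ = 30.7×2.03×16.7 + 30.7×335.0 = 11325 J
Heat the water can supply cooling to 0 °C: 212.6×4.17×79.6 = 70568.7 J > q₁, so all ice melts.
Energy balance: 212.6×4.17×(79.6 − T) = 11325 + 30.7×4.17×(T − 0)
886.542(79.6 − T) = 11325 + 128.019 T
70568.7 − 11325 = 1014.561 T
T = 59243.7 / 1014.561 = 58.39 °C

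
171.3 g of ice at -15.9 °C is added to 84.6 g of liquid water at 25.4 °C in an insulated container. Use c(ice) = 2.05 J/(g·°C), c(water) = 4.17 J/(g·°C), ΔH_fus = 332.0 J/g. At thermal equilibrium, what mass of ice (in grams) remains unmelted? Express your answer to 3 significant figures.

m_ice remaining = 161 g

Heat to warm all ice to 0 °C: 171.3×2.05×15.9 = 5583.5 J
Heat released by water cooling to 0 °C: 84.6×4.17×25.4 = 8960.7 J
8960.7 J < 5583.5 + 171.3×332.0 = 62455.1 J, so not all ice melts; final T = 0 °C.
Heat left for melting: 8960.7 − 5583.5 = 3377.2 J
Mass melted = 3377.2 / 332.0 = 10.17 g
Ice remaining = 171.3 − 10.17 = 161.13 g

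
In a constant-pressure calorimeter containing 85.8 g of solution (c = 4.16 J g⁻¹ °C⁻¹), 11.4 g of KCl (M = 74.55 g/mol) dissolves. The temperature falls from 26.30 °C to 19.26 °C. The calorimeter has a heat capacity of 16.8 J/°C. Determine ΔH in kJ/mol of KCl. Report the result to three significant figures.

|ΔT| = |19.26 − 26.30| = 7.04 °C
|q_surr| = (85.8 × 4.16 + 16.8) × 7.04 = 373.728 × 7.04 = 2631 J
n(KCl) = 11.4 / 74.55 = 0.1529 mol
Temperature fell, so q_rxn = +|q_surr| = 2.631 kJ
ΔH = q_rxn / n = 17.21 kJ/mol

ΔH = 17.2 kJ/mol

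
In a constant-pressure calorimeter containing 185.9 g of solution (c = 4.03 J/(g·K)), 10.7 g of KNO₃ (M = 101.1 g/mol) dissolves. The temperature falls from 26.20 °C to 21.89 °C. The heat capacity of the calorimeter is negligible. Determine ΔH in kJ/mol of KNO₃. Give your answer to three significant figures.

ΔH = 30.5 kJ/mol

|ΔT| = |21.89 − 26.20| = 4.31 °C
|q_surr| = (185.9 × 4.03) × 4.31 = 749.177 × 4.31 = 3229 J
n(KNO₃) = 10.7 / 101.1 = 0.1058 mol
Temperature fell, so q_rxn = +|q_surr| = 3.229 kJ
ΔH = q_rxn / n = 30.52 kJ/mol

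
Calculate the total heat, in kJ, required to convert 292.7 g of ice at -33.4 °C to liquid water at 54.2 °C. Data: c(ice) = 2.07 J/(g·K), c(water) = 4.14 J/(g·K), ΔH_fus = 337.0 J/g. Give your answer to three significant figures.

q = 185 kJ

q1 (heat ice -33.4→0.0 °C): 292.7 × 2.07 × 33.4 = 20237 J
q2 (melt at 0 °C): 292.7 × 337.0 = 98640 J
q3 (heat water 0.0→54.2 °C): 292.7 × 4.14 × 54.2 = 65678 J
Total: 20237 + 98640 + 65678 = 184555 J = 185 kJ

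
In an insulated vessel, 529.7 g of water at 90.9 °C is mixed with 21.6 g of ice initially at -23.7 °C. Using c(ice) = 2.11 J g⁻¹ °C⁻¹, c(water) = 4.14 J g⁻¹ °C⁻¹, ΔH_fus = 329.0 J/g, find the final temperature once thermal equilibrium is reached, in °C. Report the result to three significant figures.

Heat to bring ice to 0 °C and melt it: q₁ = 21.6×2.11×23.7 + 21.6×329.0 = 8186.6 J
Heat the water can supply cooling to 0 °C: 529.7×4.14×90.9 = 199340 J > q₁, so all ice melts.
Energy balance: 529.7×4.14×(90.9 − T) = 8186.6 + 21.6×4.14×(T − 0)
2192.958(90.9 − T) = 8186.6 + 89.424 T
199340 − 8186.6 = 2282.382 T
T = 191153.4 / 2282.382 = 83.75 °C

T_f = 83.8 °C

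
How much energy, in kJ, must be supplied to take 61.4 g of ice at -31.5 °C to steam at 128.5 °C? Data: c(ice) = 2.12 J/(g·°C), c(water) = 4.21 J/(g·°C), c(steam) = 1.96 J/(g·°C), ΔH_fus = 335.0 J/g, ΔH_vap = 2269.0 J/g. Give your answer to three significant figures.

q = 193 kJ

q1 (heat ice -31.5→0.0 °C): 61.4 × 2.12 × 31.5 = 4100 J
q2 (melt at 0 °C): 61.4 × 335.0 = 20569 J
q3 (heat water 0.0→100.0 °C): 61.4 × 4.21 × 100.0 = 25849 J
q4 (vaporize at 100 °C): 61.4 × 2269.0 = 139317 J
q5 (heat steam 100.0→128.5 °C): 61.4 × 1.96 × 28.5 = 3430 J
Total: 4100 + 20569 + 25849 + 139317 + 3430 = 193265 J = 193 kJ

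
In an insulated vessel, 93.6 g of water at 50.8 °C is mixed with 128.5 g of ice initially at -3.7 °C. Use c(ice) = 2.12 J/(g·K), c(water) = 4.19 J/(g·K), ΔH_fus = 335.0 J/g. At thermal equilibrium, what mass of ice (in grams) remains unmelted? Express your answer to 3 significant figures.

m_ice remaining = 72.0 g

Heat to warm all ice to 0 °C: 128.5×2.12×3.7 = 1008.0 J
Heat released by water cooling to 0 °C: 93.6×4.19×50.8 = 19923 J
19923 J < 1008.0 + 128.5×335.0 = 44055.5 J, so not all ice melts; final T = 0 °C.
Heat left for melting: 19923 − 1008.0 = 18915.0 J
Mass melted = 18915.0 / 335.0 = 56.46 g
Ice remaining = 128.5 − 56.46 = 72.04 g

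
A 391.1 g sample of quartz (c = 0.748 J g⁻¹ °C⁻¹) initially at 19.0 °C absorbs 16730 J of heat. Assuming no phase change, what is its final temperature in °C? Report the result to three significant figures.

ΔT = q / (m c) = 16730 / (391.1 × 0.748) = 57.19 °C
T_f = 19.0 + 57.19 = 76.19 °C

T_f = 76.2 °C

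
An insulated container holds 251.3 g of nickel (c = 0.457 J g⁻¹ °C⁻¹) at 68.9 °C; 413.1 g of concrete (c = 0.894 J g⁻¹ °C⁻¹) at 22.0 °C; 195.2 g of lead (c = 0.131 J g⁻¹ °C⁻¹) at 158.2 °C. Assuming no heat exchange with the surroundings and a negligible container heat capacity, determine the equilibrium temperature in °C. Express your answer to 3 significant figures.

T_f = 39.4 °C

Σ mᵢcᵢ(T − Tᵢ) = 0  ⇒  T = Σ mᵢcᵢTᵢ / Σ mᵢcᵢ
Σ mᵢcᵢ = 251.3×0.457 + 413.1×0.894 + 195.2×0.131 = 509.7267
Σ mᵢcᵢTᵢ = 114.8441×68.9 + 369.3114×22.0 + 25.5712×158.2 = 20083
T = 20083 / 509.7267 = 39.40 °C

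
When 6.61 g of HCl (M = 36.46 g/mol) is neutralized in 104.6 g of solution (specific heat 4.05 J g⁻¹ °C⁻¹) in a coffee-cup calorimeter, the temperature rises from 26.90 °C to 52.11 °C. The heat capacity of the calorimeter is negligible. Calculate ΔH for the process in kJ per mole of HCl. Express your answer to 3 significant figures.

|ΔT| = |52.11 − 26.90| = 25.21 °C
|q_surr| = (104.6 × 4.05) × 25.21 = 423.63 × 25.21 = 10680 J
n(HCl) = 6.61 / 36.46 = 0.1813 mol
Temperature rose, so q_rxn = −|q_surr| = -10.68 kJ
ΔH = q_rxn / n = -58.91 kJ/mol

ΔH = -58.9 kJ/mol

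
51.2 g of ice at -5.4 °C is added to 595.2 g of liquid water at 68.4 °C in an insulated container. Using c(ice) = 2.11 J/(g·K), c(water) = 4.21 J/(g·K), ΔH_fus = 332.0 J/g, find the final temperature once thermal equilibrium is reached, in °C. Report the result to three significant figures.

T_f = 56.5 °C

Heat to bring ice to 0 °C and melt it: q₁ = 51.2×2.11×5.4 + 51.2×332.0 = 17582 J
Heat the water can supply cooling to 0 °C: 595.2×4.21×68.4 = 171396 J > q₁, so all ice melts.
Energy balance: 595.2×4.21×(68.4 − T) = 17582 + 51.2×4.21×(T − 0)
2505.792(68.4 − T) = 17582 + 215.552 T
171396 − 17582 = 2721.344 T
T = 153814 / 2721.344 = 56.52 °C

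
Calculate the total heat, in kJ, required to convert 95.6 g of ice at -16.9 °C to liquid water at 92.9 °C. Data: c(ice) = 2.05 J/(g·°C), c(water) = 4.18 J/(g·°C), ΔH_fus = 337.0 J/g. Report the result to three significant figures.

q = 72.7 kJ

q1 (heat ice -16.9→0.0 °C): 95.6 × 2.05 × 16.9 = 3312 J
q2 (melt at 0 °C): 95.6 × 337.0 = 32217 J
q3 (heat water 0.0→92.9 °C): 95.6 × 4.18 × 92.9 = 37124 J
Total: 3312 + 32217 + 37124 = 72653 J = 72.7 kJ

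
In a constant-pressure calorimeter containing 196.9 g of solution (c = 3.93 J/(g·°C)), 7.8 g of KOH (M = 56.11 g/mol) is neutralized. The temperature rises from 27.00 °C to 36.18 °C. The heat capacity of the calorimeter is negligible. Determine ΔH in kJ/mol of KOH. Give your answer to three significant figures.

|ΔT| = |36.18 − 27.00| = 9.18 °C
|q_surr| = (196.9 × 3.93) × 9.18 = 773.817 × 9.18 = 7104 J
n(KOH) = 7.8 / 56.11 = 0.1390 mol
Temperature rose, so q_rxn = −|q_surr| = -7.104 kJ
ΔH = q_rxn / n = -51.11 kJ/mol

ΔH = -51.1 kJ/mol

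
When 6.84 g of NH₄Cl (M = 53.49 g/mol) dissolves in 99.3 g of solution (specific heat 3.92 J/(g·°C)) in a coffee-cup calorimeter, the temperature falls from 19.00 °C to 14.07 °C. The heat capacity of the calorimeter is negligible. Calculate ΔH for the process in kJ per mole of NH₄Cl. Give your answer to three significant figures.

|ΔT| = |14.07 − 19.00| = 4.93 °C
|q_surr| = (99.3 × 3.92) × 4.93 = 389.256 × 4.93 = 1919 J
n(NH₄Cl) = 6.84 / 53.49 = 0.1279 mol
Temperature fell, so q_rxn = +|q_surr| = 1.919 kJ
ΔH = q_rxn / n = 15.00 kJ/mol

ΔH = 15.0 kJ/mol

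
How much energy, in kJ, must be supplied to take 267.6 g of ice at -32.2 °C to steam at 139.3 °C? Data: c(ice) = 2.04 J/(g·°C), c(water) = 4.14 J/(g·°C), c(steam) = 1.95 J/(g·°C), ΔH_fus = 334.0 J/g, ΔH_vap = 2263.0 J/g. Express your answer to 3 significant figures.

q = 844 kJ

q1 (heat ice -32.2→0.0 °C): 267.6 × 2.04 × 32.2 = 17578 J
q2 (melt at 0 °C): 267.6 × 334.0 = 89378 J
q3 (heat water 0.0→100.0 °C): 267.6 × 4.14 × 100.0 = 110786 J
q4 (vaporize at 100 °C): 267.6 × 2263.0 = 605579 J
q5 (heat steam 100.0→139.3 °C): 267.6 × 1.95 × 39.3 = 20508 J
Total: 17578 + 89378 + 110786 + 605579 + 20508 = 843829 J = 844 kJ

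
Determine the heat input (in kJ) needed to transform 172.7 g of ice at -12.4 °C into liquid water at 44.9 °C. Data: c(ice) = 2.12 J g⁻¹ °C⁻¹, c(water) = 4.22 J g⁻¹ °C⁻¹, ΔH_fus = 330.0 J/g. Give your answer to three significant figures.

q = 94.3 kJ

q1 (heat ice -12.4→0.0 °C): 172.7 × 2.12 × 12.4 = 4540 J
q2 (melt at 0 °C): 172.7 × 330.0 = 56991 J
q3 (heat water 0.0→44.9 °C): 172.7 × 4.22 × 44.9 = 32723 J
Total: 4540 + 56991 + 32723 = 94254 J = 94.3 kJ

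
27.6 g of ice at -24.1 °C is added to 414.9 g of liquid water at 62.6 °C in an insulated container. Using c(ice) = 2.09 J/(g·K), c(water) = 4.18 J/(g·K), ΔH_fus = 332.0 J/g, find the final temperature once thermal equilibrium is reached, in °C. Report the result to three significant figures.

T_f = 53.0 °C

Heat to bring ice to 0 °C and melt it: q₁ = 27.6×2.09×24.1 + 27.6×332.0 = 10553 J
Heat the water can supply cooling to 0 °C: 414.9×4.18×62.6 = 108566 J > q₁, so all ice melts.
Energy balance: 414.9×4.18×(62.6 − T) = 10553 + 27.6×4.18×(T − 0)
1734.282(62.6 − T) = 10553 + 115.368 T
108566 − 10553 = 1849.650 T
T = 98013 / 1849.650 = 52.99 °C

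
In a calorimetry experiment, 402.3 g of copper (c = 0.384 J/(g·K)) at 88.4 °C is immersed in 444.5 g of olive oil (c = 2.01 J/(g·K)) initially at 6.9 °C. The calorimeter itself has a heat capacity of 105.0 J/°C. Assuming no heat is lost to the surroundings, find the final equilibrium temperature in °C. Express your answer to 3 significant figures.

Heat lost by copper = heat gained by olive oil + calorimeter.
(402.3)(0.384)(88.4 − T) = [(444.5)(2.01) + 105.0](T − 6.9)
154.4832 (88.4 − T) = 998.445 (T − 6.9)
13656 − 154.4832 T = 998.445 T − 6889.3
20545.3 = 1152.9282 T
T = 17.82 °C

T_f = 17.8 °C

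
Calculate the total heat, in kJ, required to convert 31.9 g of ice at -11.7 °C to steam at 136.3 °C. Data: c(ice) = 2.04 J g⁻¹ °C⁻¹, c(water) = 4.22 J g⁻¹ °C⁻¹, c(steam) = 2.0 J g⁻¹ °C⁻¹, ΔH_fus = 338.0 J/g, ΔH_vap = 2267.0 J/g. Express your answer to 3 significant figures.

q = 99.6 kJ

q1 (heat ice -11.7→0.0 °C): 31.9 × 2.04 × 11.7 = 761 J
q2 (melt at 0 °C): 31.9 × 338.0 = 10782 J
q3 (heat water 0.0→100.0 °C): 31.9 × 4.22 × 100.0 = 13462 J
q4 (vaporize at 100 °C): 31.9 × 2267.0 = 72317 J
q5 (heat steam 100.0→136.3 °C): 31.9 × 2.0 × 36.3 = 2316 J
Total: 761 + 10782 + 13462 + 72317 + 2316 = 99638 J = 99.6 kJ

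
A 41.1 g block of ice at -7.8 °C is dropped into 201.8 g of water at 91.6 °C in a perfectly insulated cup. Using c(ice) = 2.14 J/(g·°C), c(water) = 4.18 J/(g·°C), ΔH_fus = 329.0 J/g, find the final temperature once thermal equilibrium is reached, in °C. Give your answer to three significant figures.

Heat to bring ice to 0 °C and melt it: q₁ = 41.1×2.14×7.8 + 41.1×329.0 = 14208 J
Heat the water can supply cooling to 0 °C: 201.8×4.18×91.6 = 77266.8 J > q₁, so all ice melts.
Energy balance: 201.8×4.18×(91.6 − T) = 14208 + 41.1×4.18×(T − 0)
843.524(91.6 − T) = 14208 + 171.798 T
77266.8 − 14208 = 1015.322 T
T = 63058.8 / 1015.322 = 62.11 °C

T_f = 62.1 °C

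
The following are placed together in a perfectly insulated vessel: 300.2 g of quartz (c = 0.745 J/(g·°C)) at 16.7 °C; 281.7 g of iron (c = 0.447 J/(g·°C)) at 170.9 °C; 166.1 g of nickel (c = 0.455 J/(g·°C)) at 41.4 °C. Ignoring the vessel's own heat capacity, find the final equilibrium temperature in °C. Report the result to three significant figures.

Σ mᵢcᵢ(T − Tᵢ) = 0  ⇒  T = Σ mᵢcᵢTᵢ / Σ mᵢcᵢ
Σ mᵢcᵢ = 300.2×0.745 + 281.7×0.447 + 166.1×0.455 = 425.1444
Σ mᵢcᵢTᵢ = 223.649×16.7 + 125.9199×170.9 + 75.5755×41.4 = 28383
T = 28383 / 425.1444 = 66.76 °C

T_f = 66.8 °C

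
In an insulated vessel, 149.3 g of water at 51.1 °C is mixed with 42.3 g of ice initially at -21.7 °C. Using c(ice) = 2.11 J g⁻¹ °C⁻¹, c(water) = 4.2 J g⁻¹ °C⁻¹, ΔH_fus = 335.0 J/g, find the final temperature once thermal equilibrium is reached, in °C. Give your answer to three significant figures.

T_f = 19.8 °C

Heat to bring ice to 0 °C and melt it: q₁ = 42.3×2.11×21.7 + 42.3×335.0 = 16107 J
Heat the water can supply cooling to 0 °C: 149.3×4.2×51.1 = 32042.8 J > q₁, so all ice melts.
Energy balance: 149.3×4.2×(51.1 − T) = 16107 + 42.3×4.2×(T − 0)
627.06(51.1 − T) = 16107 + 177.66 T
32042.8 − 16107 = 804.72 T
T = 15935.8 / 804.72 = 19.80 °C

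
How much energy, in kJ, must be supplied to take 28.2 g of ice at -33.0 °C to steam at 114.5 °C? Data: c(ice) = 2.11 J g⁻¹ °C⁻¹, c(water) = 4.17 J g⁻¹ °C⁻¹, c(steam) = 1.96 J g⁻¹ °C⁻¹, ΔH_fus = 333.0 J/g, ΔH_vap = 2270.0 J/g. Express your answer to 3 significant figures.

q1 (heat ice -33.0→0.0 °C): 28.2 × 2.11 × 33.0 = 1964 J
q2 (melt at 0 °C): 28.2 × 333.0 = 9391 J
q3 (heat water 0.0→100.0 °C): 28.2 × 4.17 × 100.0 = 11759 J
q4 (vaporize at 100 °C): 28.2 × 2270.0 = 64014 J
q5 (heat steam 100.0→114.5 °C): 28.2 × 1.96 × 14.5 = 801 J
Total: 1964 + 9391 + 11759 + 64014 + 801 = 87929 J = 87.9 kJ

q = 87.9 kJ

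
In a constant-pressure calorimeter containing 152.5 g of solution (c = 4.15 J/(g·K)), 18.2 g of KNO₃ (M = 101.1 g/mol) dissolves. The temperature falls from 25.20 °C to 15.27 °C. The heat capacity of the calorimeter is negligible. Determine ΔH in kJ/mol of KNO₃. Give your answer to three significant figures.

ΔH = 34.9 kJ/mol

|ΔT| = |15.27 − 25.20| = 9.93 °C
|q_surr| = (152.5 × 4.15) × 9.93 = 632.875 × 9.93 = 6284 J
n(KNO₃) = 18.2 / 101.1 = 0.1800 mol
Temperature fell, so q_rxn = +|q_surr| = 6.284 kJ
ΔH = q_rxn / n = 34.91 kJ/mol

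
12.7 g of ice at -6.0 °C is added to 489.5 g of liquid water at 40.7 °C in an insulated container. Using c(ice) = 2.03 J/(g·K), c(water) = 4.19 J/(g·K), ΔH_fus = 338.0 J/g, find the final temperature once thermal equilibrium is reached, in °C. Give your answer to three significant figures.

T_f = 37.6 °C

Heat to bring ice to 0 °C and melt it: q₁ = 12.7×2.03×6.0 + 12.7×338.0 = 4447.3 J
Heat the water can supply cooling to 0 °C: 489.5×4.19×40.7 = 83475.9 J > q₁, so all ice melts.
Energy balance: 489.5×4.19×(40.7 − T) = 4447.3 + 12.7×4.19×(T − 0)
2051.005(40.7 − T) = 4447.3 + 53.213 T
83475.9 − 4447.3 = 2104.218 T
T = 79028.6 / 2104.218 = 37.56 °C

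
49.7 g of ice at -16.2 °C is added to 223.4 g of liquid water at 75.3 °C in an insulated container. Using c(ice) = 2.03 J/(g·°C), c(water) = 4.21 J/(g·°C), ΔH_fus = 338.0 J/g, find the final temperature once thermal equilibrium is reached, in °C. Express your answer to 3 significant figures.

Heat to bring ice to 0 °C and melt it: q₁ = 49.7×2.03×16.2 + 49.7×338.0 = 18433 J
Heat the water can supply cooling to 0 °C: 223.4×4.21×75.3 = 70820.7 J > q₁, so all ice melts.
Energy balance: 223.4×4.21×(75.3 − T) = 18433 + 49.7×4.21×(T − 0)
940.514(75.3 − T) = 18433 + 209.237 T
70820.7 − 18433 = 1149.751 T
T = 52387.7 / 1149.751 = 45.56 °C

T_f = 45.6 °C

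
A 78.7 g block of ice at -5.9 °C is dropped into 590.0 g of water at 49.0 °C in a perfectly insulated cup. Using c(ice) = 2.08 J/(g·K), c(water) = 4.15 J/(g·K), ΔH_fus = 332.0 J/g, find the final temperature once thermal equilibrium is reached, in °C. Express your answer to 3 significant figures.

T_f = 33.5 °C

Heat to bring ice to 0 °C and melt it: q₁ = 78.7×2.08×5.9 + 78.7×332.0 = 27094 J
Heat the water can supply cooling to 0 °C: 590.0×4.15×49.0 = 119977 J > q₁, so all ice melts.
Energy balance: 590.0×4.15×(49.0 − T) = 27094 + 78.7×4.15×(T − 0)
2448.5(49.0 − T) = 27094 + 326.605 T
119977 − 27094 = 2775.105 T
T = 92883 / 2775.105 = 33.47 °C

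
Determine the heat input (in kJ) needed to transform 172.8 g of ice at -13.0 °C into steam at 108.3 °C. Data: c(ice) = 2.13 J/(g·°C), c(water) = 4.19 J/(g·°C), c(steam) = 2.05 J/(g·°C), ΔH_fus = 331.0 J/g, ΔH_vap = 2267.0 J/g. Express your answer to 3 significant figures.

q = 529 kJ

q1 (heat ice -13.0→0.0 °C): 172.8 × 2.13 × 13.0 = 4785 J
q2 (melt at 0 °C): 172.8 × 331.0 = 57197 J
q3 (heat water 0.0→100.0 °C): 172.8 × 4.19 × 100.0 = 72403 J
q4 (vaporize at 100 °C): 172.8 × 2267.0 = 391738 J
q5 (heat steam 100.0→108.3 °C): 172.8 × 2.05 × 8.3 = 2940 J
Total: 4785 + 57197 + 72403 + 391738 + 2940 = 529063 J = 529 kJ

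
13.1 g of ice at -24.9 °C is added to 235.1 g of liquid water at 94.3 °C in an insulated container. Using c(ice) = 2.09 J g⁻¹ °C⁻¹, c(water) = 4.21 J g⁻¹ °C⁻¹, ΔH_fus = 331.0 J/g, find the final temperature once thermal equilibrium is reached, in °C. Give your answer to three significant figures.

Heat to bring ice to 0 °C and melt it: q₁ = 13.1×2.09×24.9 + 13.1×331.0 = 5017.8 J
Heat the water can supply cooling to 0 °C: 235.1×4.21×94.3 = 93335.4 J > q₁, so all ice melts.
Energy balance: 235.1×4.21×(94.3 − T) = 5017.8 + 13.1×4.21×(T − 0)
989.771(94.3 − T) = 5017.8 + 55.151 T
93335.4 − 5017.8 = 1044.922 T
T = 88317.6 / 1044.922 = 84.52 °C

T_f = 84.5 °C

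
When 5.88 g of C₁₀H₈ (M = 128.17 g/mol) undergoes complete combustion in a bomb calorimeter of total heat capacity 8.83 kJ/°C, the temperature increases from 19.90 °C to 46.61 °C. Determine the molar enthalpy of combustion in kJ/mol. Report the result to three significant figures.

ΔH = -5140 kJ/mol

ΔT = 46.61 − 19.90 = 26.71 °C
q_cal = C_cal × ΔT = 8.83 × 26.71 = 235.8493 kJ
n = 5.88 / 128.17 = 0.04588 mol
q_rxn = −q_cal = -235.8493 kJ
ΔH = -235.8493 / 0.04588 = -5141 kJ/mol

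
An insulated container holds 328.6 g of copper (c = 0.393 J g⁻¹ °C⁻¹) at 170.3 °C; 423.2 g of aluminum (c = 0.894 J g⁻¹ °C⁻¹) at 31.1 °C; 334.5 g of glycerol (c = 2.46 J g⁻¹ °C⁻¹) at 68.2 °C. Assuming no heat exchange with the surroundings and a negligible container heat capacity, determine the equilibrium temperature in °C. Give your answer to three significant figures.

Σ mᵢcᵢ(T − Tᵢ) = 0  ⇒  T = Σ mᵢcᵢTᵢ / Σ mᵢcᵢ
Σ mᵢcᵢ = 328.6×0.393 + 423.2×0.894 + 334.5×2.46 = 1330.3506
Σ mᵢcᵢTᵢ = 129.1398×170.3 + 378.3408×31.1 + 822.87×68.2 = 89879
T = 89879 / 1330.3506 = 67.56 °C

T_f = 67.6 °C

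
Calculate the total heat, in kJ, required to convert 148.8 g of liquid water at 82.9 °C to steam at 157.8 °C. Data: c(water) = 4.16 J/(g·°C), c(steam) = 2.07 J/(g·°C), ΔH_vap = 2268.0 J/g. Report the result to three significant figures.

q = 366 kJ

q1 (heat water 82.9→100.0 °C): 148.8 × 4.16 × 17.1 = 10585 J
q2 (vaporize at 100 °C): 148.8 × 2268.0 = 337478 J
q3 (heat steam 100.0→157.8 °C): 148.8 × 2.07 × 57.8 = 17803 J
Total: 10585 + 337478 + 17803 = 365866 J = 366 kJ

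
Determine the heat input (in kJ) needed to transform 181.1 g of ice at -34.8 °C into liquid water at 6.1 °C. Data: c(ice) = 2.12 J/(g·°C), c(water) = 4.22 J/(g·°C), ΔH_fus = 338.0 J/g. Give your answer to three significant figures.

q1 (heat ice -34.8→0.0 °C): 181.1 × 2.12 × 34.8 = 13361 J
q2 (melt at 0 °C): 181.1 × 338.0 = 61212 J
q3 (heat water 0.0→6.1 °C): 181.1 × 4.22 × 6.1 = 4662 J
Total: 13361 + 61212 + 4662 = 79235 J = 79.2 kJ

q = 79.2 kJ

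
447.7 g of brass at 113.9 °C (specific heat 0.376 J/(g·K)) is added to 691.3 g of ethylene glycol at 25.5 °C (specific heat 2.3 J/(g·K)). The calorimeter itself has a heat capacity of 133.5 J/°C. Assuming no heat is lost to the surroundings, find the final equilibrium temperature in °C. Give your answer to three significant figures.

T_f = 33.4 °C

Heat lost by brass = heat gained by ethylene glycol + calorimeter.
(447.7)(0.376)(113.9 − T) = [(691.3)(2.3) + 133.5](T − 25.5)
168.3352 (113.9 − T) = 1723.49 (T − 25.5)
19173 − 168.3352 T = 1723.49 T − 43949
63122 = 1891.8252 T
T = 33.37 °C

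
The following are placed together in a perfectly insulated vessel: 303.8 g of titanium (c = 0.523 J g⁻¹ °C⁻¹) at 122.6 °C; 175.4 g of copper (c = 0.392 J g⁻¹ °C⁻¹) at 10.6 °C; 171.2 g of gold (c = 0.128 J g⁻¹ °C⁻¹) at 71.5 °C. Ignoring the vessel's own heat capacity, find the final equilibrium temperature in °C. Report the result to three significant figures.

Σ mᵢcᵢ(T − Tᵢ) = 0  ⇒  T = Σ mᵢcᵢTᵢ / Σ mᵢcᵢ
Σ mᵢcᵢ = 303.8×0.523 + 175.4×0.392 + 171.2×0.128 = 249.5578
Σ mᵢcᵢTᵢ = 158.8874×122.6 + 68.7568×10.6 + 21.9136×71.5 = 21775
T = 21775 / 249.5578 = 87.25 °C

T_f = 87.3 °C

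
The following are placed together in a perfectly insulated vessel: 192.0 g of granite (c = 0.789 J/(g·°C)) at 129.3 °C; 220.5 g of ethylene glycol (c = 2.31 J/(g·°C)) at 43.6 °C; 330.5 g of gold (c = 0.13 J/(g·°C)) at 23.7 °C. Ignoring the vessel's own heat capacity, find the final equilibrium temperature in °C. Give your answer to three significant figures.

Σ mᵢcᵢ(T − Tᵢ) = 0  ⇒  T = Σ mᵢcᵢTᵢ / Σ mᵢcᵢ
Σ mᵢcᵢ = 192.0×0.789 + 220.5×2.31 + 330.5×0.13 = 703.808
Σ mᵢcᵢTᵢ = 151.488×129.3 + 509.355×43.6 + 42.965×23.7 = 42814
T = 42814 / 703.808 = 60.83 °C

T_f = 60.8 °C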